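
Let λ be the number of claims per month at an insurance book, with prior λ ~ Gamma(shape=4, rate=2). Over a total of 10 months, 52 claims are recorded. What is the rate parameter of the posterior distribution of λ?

Total count 52 over total exposure 10 months.
Conjugate update: add total count to the shape and total exposure to the rate, giving Gamma(56, 12).

12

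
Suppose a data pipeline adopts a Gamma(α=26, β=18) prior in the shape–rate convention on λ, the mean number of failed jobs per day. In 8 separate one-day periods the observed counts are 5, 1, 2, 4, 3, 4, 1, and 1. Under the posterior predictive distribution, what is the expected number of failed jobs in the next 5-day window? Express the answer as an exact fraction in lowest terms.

Total count: 5 + 1 + 2 + 4 + 3 + 4 + 1 + 1 = 21.
Total exposure: 8 days.
The Gamma prior is conjugate for the Poisson rate, so λ | data ~ Gamma(26+21, 18+8) = Gamma(47, 26).
Predictive mean over a 5-day window = T·E[λ|data] = 5·47/26 = 235/26.

235/26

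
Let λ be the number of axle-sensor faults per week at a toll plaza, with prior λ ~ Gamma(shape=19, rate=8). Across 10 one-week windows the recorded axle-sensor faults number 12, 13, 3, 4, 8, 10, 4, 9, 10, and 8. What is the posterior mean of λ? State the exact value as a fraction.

Total count: 12 + 13 + 3 + 4 + 8 + 10 + 4 + 9 + 10 + 8 = 81.
Total exposure: 10 weeks.
The Gamma prior is conjugate for the Poisson rate, so λ | data ~ Gamma(19+81, 8+10) = Gamma(100, 18).
Posterior mean = α'/β' = 100/18 = 50/9.

50/9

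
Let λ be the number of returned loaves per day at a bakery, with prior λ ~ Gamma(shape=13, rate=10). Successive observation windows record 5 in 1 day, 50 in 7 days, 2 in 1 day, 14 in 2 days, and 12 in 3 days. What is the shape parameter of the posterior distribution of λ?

Total count: 5 + 50 + 2 + 14 + 12 = 83.
Total exposure: 1 + 7 + 1 + 2 + 3 = 14 days.
Conjugate update: add total count to the shape and total exposure to the rate, giving Gamma(96, 24).

96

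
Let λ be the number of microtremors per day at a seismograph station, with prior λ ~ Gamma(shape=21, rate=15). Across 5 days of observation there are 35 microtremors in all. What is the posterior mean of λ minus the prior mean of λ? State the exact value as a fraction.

Total count 35 over total exposure 5 days.
By Gamma–Poisson conjugacy, the posterior is Gamma(α + Σx, β + Σt) = Gamma(21 + 35, 15 + 5) = Gamma(56, 20).
Posterior mean = 56/20 = 14/5; prior mean = 21/15 = 7/5. Difference = 14/5 − 7/5 = 7/5.

7/5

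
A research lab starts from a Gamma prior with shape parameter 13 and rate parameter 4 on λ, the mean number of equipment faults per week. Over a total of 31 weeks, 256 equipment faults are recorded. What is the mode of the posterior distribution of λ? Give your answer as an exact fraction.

268/35

Total count 256 over total exposure 31 weeks.
Gamma(α, β) with Poisson data over total exposure Σt gives posterior Gamma(α+Σx, β+Σt) = Gamma(269, 35).
Posterior mode = (α'−1)/β' = 268/35.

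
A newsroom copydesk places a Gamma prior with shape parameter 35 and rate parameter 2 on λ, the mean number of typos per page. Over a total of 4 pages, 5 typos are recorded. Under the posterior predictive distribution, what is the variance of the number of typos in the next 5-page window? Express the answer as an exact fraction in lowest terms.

Total count 5 over total exposure 4 pages.
Conjugate update: add total count to the shape and total exposure to the rate, giving Gamma(40, 6).
The posterior predictive for a window of length T is Negative Binomial with variance T·α'·(β'+T)/β'² = 5·40·11/36 = 550/9.

550/9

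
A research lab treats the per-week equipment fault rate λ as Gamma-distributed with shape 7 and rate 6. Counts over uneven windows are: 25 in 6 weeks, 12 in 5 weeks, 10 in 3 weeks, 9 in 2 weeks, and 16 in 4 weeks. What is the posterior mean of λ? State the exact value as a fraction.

79/26

Total count: 25 + 12 + 10 + 9 + 16 = 72.
Total exposure: 6 + 5 + 3 + 2 + 4 = 20 weeks.
By Gamma–Poisson conjugacy, the posterior is Gamma(α + Σx, β + Σt) = Gamma(7 + 72, 6 + 20) = Gamma(79, 26).
Posterior mean = α'/β' = 79/26.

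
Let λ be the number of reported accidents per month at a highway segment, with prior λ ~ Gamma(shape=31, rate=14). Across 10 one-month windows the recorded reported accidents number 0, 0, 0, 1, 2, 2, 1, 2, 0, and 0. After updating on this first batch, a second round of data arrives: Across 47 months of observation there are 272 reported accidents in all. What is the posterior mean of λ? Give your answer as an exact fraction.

Total count: 0 + 0 + 0 + 1 + 2 + 2 + 1 + 2 + 0 + 0 = 8.
Total exposure: 10 months.
After the first batch: Gamma(31 + 8, 14 + 10) = Gamma(39, 24).
Total count 272 over total exposure 47 months.
After the second batch: Gamma(39 + 272, 24 + 47) = Gamma(311, 71).
Posterior mean = α'/β' = 311/71.

311/71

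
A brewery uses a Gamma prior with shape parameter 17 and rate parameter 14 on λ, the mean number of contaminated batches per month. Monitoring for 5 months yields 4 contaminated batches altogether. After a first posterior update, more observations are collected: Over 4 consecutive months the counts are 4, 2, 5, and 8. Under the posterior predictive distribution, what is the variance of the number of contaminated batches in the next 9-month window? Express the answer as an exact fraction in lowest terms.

Total count 4 over total exposure 5 months.
After the first batch: Gamma(17 + 4, 14 + 5) = Gamma(21, 19).
Total count: 4 + 2 + 5 + 8 = 19.
Total exposure: 4 months.
After the second batch: Gamma(21 + 19, 19 + 4) = Gamma(40, 23).
The posterior predictive for a window of length T is Negative Binomial with variance T·α'·(β'+T)/β'² = 9·40·32/529 = 11520/529.

11520/529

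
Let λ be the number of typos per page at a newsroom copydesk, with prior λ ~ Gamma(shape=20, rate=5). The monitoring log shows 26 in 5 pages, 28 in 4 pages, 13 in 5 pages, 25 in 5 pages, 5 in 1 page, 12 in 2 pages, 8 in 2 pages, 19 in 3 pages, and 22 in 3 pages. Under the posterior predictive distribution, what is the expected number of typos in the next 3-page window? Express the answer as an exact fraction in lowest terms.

Total count: 26 + 28 + 13 + 25 + 5 + 12 + 8 + 19 + 22 = 158.
Total exposure: 5 + 4 + 5 + 5 + 1 + 2 + 2 + 3 + 3 = 30 pages.
Gamma(α, β) with Poisson data over total exposure Σt gives posterior Gamma(α+Σx, β+Σt) = Gamma(178, 35).
Predictive mean over a 3-page window = T·E[λ|data] = 3·178/35 = 534/35.

534/35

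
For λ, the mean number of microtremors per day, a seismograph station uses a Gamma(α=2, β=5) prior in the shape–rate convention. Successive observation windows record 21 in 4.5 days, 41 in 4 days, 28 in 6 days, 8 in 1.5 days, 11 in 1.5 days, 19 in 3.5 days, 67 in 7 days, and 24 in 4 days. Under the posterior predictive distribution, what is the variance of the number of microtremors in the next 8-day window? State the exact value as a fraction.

Total count: 21 + 41 + 28 + 8 + 11 + 19 + 67 + 24 = 219.
Total exposure: 4.5 + 4 + 6 + 1.5 + 1.5 + 3.5 + 7 + 4 = 32 days.
Conjugate update: add total count to the shape and total exposure to the rate, giving Gamma(221, 37).
The posterior predictive for a window of length T is Negative Binomial with variance T·α'·(β'+T)/β'² = 8·221·45/1369 = 79560/1369.

79560/1369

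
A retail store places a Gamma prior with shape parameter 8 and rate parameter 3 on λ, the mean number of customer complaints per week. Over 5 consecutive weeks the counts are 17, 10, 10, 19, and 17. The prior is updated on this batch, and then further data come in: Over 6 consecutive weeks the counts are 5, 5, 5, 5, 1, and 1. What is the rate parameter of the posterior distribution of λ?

14

Total count: 17 + 10 + 10 + 19 + 17 = 73.
Total exposure: 5 weeks.
After the first batch: Gamma(8 + 73, 3 + 5) = Gamma(81, 8).
Total count: 5 + 5 + 5 + 5 + 1 + 1 = 22.
Total exposure: 6 weeks.
After the second batch: Gamma(81 + 22, 8 + 6) = Gamma(103, 14).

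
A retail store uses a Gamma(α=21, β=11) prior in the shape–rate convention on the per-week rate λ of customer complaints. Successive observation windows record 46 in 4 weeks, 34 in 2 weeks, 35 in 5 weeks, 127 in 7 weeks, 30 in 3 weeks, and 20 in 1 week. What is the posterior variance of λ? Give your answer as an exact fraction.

313/1089

Total count: 46 + 34 + 35 + 127 + 30 + 20 = 292.
Total exposure: 4 + 2 + 5 + 7 + 3 + 1 = 22 weeks.
The Gamma prior is conjugate for the Poisson rate, so λ | data ~ Gamma(21+292, 11+22) = Gamma(313, 33).
Posterior variance = α'/β'² = 313/1089.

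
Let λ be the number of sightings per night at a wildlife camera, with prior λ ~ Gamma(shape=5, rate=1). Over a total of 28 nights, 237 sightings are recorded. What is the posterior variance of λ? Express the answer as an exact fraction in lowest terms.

Total count 237 over total exposure 28 nights.
The Gamma prior is conjugate for the Poisson rate, so λ | data ~ Gamma(5+237, 1+28) = Gamma(242, 29).
Posterior variance = α'/β'² = 242/841.

242/841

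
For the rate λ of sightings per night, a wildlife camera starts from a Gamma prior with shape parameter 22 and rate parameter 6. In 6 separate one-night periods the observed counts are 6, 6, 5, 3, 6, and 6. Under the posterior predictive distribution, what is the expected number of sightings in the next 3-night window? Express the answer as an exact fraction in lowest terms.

Total count: 6 + 6 + 5 + 3 + 6 + 6 = 32.
Total exposure: 6 nights.
Posterior: α' = 22 + 32 = 54, β' = 6 + 6 = 12.
Predictive mean over a 3-night window = T·E[λ|data] = 3·54/12 = 27/2.

27/2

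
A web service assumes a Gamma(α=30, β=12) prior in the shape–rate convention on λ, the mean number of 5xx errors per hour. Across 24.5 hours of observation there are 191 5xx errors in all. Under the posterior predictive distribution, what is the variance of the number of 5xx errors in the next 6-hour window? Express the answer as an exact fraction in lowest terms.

225420/5329

Total count 191 over total exposure 24.5 hours.
The Gamma prior is conjugate for the Poisson rate, so λ | data ~ Gamma(30+191, 12+24.5) = Gamma(221, 73/2).
The posterior predictive for a window of length T is Negative Binomial with variance T·α'·(β'+T)/β'² = 6·221·(85/2)/(5329/4) = 225420/5329.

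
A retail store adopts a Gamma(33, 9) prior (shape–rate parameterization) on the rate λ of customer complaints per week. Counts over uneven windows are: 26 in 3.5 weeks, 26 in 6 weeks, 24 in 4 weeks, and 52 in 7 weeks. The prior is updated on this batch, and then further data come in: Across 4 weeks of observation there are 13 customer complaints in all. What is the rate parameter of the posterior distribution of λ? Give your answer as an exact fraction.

67/2

Total count: 26 + 26 + 24 + 52 = 128.
Total exposure: 3.5 + 6 + 4 + 7 = 20.5 weeks.
After the first batch: Gamma(33 + 128, 9 + 20.5) = Gamma(161, 59/2).
Total count 13 over total exposure 4 weeks.
After the second batch: Gamma(161 + 13, 59/2 + 4) = Gamma(174, 67/2).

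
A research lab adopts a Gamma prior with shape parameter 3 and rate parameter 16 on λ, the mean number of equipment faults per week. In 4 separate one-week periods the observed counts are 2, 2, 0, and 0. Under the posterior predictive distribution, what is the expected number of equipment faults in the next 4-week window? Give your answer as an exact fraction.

Total count: 2 + 2 + 0 + 0 = 4.
Total exposure: 4 weeks.
Posterior: α' = 3 + 4 = 7, β' = 16 + 4 = 20.
Predictive mean over a 4-week window = T·E[λ|data] = 4·7/20 = 7/5.

7/5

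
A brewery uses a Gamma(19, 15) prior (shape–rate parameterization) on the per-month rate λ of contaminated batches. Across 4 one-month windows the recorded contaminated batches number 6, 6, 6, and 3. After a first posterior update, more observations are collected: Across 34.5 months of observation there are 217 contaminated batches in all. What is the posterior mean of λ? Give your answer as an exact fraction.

514/107

Total count: 6 + 6 + 6 + 3 = 21.
Total exposure: 4 months.
After the first batch: Gamma(19 + 21, 15 + 4) = Gamma(40, 19).
Total count 217 over total exposure 34.5 months.
After the second batch: Gamma(40 + 217, 19 + 34.5) = Gamma(257, 107/2).
Posterior mean = α'/β' = 257/(107/2) = 514/107.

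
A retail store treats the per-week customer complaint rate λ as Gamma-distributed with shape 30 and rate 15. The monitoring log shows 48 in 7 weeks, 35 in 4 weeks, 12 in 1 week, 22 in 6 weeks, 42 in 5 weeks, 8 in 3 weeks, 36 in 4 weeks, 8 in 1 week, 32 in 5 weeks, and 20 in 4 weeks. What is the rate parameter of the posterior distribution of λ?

55

Total count: 48 + 35 + 12 + 22 + 42 + 8 + 36 + 8 + 32 + 20 = 263.
Total exposure: 7 + 4 + 1 + 6 + 5 + 3 + 4 + 1 + 5 + 4 = 40 weeks.
Conjugate update: add total count to the shape and total exposure to the rate, giving Gamma(293, 55).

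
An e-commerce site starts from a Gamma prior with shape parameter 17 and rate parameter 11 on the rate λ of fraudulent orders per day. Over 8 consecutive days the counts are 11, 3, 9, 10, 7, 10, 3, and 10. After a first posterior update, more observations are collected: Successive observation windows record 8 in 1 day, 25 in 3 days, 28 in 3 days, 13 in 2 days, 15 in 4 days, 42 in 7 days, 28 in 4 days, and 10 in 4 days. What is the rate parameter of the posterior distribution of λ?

Total count: 11 + 3 + 9 + 10 + 7 + 10 + 3 + 10 = 63.
Total exposure: 8 days.
After the first batch: Gamma(17 + 63, 11 + 8) = Gamma(80, 19).
Total count: 8 + 25 + 28 + 13 + 15 + 42 + 28 + 10 = 169.
Total exposure: 1 + 3 + 3 + 2 + 4 + 7 + 4 + 4 = 28 days.
After the second batch: Gamma(80 + 169, 19 + 28) = Gamma(249, 47).

47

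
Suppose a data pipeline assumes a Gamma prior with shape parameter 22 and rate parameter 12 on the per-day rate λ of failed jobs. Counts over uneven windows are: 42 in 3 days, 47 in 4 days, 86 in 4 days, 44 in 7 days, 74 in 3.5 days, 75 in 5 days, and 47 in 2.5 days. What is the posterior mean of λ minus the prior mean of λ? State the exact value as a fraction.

2171/246

Total count: 42 + 47 + 86 + 44 + 74 + 75 + 47 = 415.
Total exposure: 3 + 4 + 4 + 7 + 3.5 + 5 + 2.5 = 29 days.
Posterior: α' = 22 + 415 = 437, β' = 12 + 29 = 41.
Posterior mean = 437/41 = 437/41; prior mean = 22/12 = 11/6. Difference = 437/41 − 11/6 = 2171/246.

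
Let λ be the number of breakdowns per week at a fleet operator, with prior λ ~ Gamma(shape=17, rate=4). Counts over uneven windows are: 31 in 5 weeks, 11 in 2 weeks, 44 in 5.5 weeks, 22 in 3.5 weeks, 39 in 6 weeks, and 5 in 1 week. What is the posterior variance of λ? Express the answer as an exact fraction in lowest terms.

Total count: 31 + 11 + 44 + 22 + 39 + 5 = 152.
Total exposure: 5 + 2 + 5.5 + 3.5 + 6 + 1 = 23 weeks.
Conjugate update: add total count to the shape and total exposure to the rate, giving Gamma(169, 27).
Posterior variance = α'/β'² = 169/729.

169/729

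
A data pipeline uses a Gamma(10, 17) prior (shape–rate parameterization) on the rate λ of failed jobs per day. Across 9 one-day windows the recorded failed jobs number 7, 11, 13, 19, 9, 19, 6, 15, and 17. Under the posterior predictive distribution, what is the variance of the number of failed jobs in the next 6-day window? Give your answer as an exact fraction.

Total count: 7 + 11 + 13 + 19 + 9 + 19 + 6 + 15 + 17 = 116.
Total exposure: 9 days.
Conjugate update: add total count to the shape and total exposure to the rate, giving Gamma(126, 26).
The posterior predictive for a window of length T is Negative Binomial with variance T·α'·(β'+T)/β'² = 6·126·32/676 = 6048/169.

6048/169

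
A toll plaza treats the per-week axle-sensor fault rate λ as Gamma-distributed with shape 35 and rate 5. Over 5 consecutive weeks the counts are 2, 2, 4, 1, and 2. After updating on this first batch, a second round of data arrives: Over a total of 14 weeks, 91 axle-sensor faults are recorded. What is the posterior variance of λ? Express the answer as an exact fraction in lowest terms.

137/576

Total count: 2 + 2 + 4 + 1 + 2 = 11.
Total exposure: 5 weeks.
After the first batch: Gamma(35 + 11, 5 + 5) = Gamma(46, 10).
Total count 91 over total exposure 14 weeks.
After the second batch: Gamma(46 + 91, 10 + 14) = Gamma(137, 24).
Posterior variance = α'/β'² = 137/576.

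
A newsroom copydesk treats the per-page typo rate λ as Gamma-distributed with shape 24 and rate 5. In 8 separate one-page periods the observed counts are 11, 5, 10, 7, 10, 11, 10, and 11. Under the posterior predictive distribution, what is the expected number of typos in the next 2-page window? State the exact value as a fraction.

198/13

Total count: 11 + 5 + 10 + 7 + 10 + 11 + 10 + 11 = 75.
Total exposure: 8 pages.
Conjugate update: add total count to the shape and total exposure to the rate, giving Gamma(99, 13).
Predictive mean over a 2-page window = T·E[λ|data] = 2·99/13 = 198/13.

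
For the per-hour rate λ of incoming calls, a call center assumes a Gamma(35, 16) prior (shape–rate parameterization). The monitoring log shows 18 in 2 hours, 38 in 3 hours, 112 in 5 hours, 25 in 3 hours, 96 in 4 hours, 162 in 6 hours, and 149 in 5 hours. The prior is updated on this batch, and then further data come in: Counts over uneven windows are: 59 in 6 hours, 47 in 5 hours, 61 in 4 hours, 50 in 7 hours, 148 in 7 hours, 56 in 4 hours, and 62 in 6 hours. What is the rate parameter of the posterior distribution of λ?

83

Total count: 18 + 38 + 112 + 25 + 96 + 162 + 149 = 600.
Total exposure: 2 + 3 + 5 + 3 + 4 + 6 + 5 = 28 hours.
After the first batch: Gamma(35 + 600, 16 + 28) = Gamma(635, 44).
Total count: 59 + 47 + 61 + 50 + 148 + 56 + 62 = 483.
Total exposure: 6 + 5 + 4 + 7 + 7 + 4 + 6 = 39 hours.
After the second batch: Gamma(635 + 483, 44 + 39) = Gamma(1118, 83).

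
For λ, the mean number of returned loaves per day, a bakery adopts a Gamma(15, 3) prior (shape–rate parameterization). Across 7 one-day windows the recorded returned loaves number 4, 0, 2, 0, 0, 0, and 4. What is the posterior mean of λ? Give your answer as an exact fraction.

Total count: 4 + 0 + 2 + 0 + 0 + 0 + 4 = 10.
Total exposure: 7 days.
The Gamma prior is conjugate for the Poisson rate, so λ | data ~ Gamma(15+10, 3+7) = Gamma(25, 10).
Posterior mean = α'/β' = 25/10 = 5/2.

5/2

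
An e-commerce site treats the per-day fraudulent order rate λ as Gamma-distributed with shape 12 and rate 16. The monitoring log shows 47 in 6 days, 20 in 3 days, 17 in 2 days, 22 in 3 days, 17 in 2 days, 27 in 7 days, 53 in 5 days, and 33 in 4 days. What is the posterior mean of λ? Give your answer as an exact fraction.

Total count: 47 + 20 + 17 + 22 + 17 + 27 + 53 + 33 = 236.
Total exposure: 6 + 3 + 2 + 3 + 2 + 7 + 5 + 4 = 32 days.
The Gamma prior is conjugate for the Poisson rate, so λ | data ~ Gamma(12+236, 16+32) = Gamma(248, 48).
Posterior mean = α'/β' = 248/48 = 31/6.

31/6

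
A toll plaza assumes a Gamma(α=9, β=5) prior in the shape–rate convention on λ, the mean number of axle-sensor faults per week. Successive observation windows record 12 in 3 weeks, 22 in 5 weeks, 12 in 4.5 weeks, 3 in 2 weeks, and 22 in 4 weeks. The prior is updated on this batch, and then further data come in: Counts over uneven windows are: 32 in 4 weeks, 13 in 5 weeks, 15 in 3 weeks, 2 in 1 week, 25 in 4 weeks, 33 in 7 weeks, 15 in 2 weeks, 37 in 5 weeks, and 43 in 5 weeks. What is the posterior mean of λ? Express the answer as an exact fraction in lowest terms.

Total count: 12 + 22 + 12 + 3 + 22 = 71.
Total exposure: 3 + 5 + 4.5 + 2 + 4 = 18.5 weeks.
After the first batch: Gamma(9 + 71, 5 + 18.5) = Gamma(80, 47/2).
Total count: 32 + 13 + 15 + 2 + 25 + 33 + 15 + 37 + 43 = 215.
Total exposure: 4 + 5 + 3 + 1 + 4 + 7 + 2 + 5 + 5 = 36 weeks.
After the second batch: Gamma(80 + 215, 47/2 + 36) = Gamma(295, 119/2).
Posterior mean = α'/β' = 295/(119/2) = 590/119.

590/119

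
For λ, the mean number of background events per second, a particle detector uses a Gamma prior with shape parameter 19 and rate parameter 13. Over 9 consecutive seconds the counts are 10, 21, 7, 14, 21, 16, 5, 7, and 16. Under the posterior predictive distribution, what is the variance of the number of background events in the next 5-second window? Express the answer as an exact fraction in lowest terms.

Total count: 10 + 21 + 7 + 14 + 21 + 16 + 5 + 7 + 16 = 117.
Total exposure: 9 seconds.
Gamma(α, β) with Poisson data over total exposure Σt gives posterior Gamma(α+Σx, β+Σt) = Gamma(136, 22).
The posterior predictive for a window of length T is Negative Binomial with variance T·α'·(β'+T)/β'² = 5·136·27/484 = 4590/121.

4590/121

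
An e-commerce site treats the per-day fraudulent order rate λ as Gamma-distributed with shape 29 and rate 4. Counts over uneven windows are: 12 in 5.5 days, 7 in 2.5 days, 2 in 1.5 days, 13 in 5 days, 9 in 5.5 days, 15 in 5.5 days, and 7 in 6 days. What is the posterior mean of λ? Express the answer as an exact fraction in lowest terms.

Total count: 12 + 7 + 2 + 13 + 9 + 15 + 7 = 65.
Total exposure: 5.5 + 2.5 + 1.5 + 5 + 5.5 + 5.5 + 6 = 31.5 days.
Conjugate update: add total count to the shape and total exposure to the rate, giving Gamma(94, 71/2).
Posterior mean = α'/β' = 94/(71/2) = 188/71.

188/71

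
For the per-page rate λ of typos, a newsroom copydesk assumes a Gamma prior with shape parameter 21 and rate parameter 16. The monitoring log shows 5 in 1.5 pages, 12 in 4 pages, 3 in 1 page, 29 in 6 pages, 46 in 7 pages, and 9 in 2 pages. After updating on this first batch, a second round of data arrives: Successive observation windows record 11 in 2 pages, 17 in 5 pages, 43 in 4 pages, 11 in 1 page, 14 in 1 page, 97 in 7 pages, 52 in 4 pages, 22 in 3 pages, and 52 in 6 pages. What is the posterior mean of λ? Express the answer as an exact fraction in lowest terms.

296/47

Total count: 5 + 12 + 3 + 29 + 46 + 9 = 104.
Total exposure: 1.5 + 4 + 1 + 6 + 7 + 2 = 21.5 pages.
After the first batch: Gamma(21 + 104, 16 + 21.5) = Gamma(125, 75/2).
Total count: 11 + 17 + 43 + 11 + 14 + 97 + 52 + 22 + 52 = 319.
Total exposure: 2 + 5 + 4 + 1 + 1 + 7 + 4 + 3 + 6 = 33 pages.
After the second batch: Gamma(125 + 319, 75/2 + 33) = Gamma(444, 141/2).
Posterior mean = α'/β' = 444/(141/2) = 296/47.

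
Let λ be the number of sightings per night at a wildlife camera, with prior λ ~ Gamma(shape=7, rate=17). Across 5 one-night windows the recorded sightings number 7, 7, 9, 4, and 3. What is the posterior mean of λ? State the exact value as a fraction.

Total count: 7 + 7 + 9 + 4 + 3 = 30.
Total exposure: 5 nights.
By Gamma–Poisson conjugacy, the posterior is Gamma(α + Σx, β + Σt) = Gamma(7 + 30, 17 + 5) = Gamma(37, 22).
Posterior mean = α'/β' = 37/22.

37/22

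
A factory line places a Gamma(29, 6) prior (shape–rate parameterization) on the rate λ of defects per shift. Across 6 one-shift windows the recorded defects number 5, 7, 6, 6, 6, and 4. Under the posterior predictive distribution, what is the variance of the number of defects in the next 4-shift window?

28

Total count: 5 + 7 + 6 + 6 + 6 + 4 = 34.
Total exposure: 6 shifts.
The Gamma prior is conjugate for the Poisson rate, so λ | data ~ Gamma(29+34, 6+6) = Gamma(63, 12).
The posterior predictive for a window of length T is Negative Binomial with variance T·α'·(β'+T)/β'² = 4·63·16/144 = 28.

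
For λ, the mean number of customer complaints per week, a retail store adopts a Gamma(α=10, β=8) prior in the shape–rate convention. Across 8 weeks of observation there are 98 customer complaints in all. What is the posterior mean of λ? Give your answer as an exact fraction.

27/4

Total count 98 over total exposure 8 weeks.
Conjugate update: add total count to the shape and total exposure to the rate, giving Gamma(108, 16).
Posterior mean = α'/β' = 108/16 = 27/4.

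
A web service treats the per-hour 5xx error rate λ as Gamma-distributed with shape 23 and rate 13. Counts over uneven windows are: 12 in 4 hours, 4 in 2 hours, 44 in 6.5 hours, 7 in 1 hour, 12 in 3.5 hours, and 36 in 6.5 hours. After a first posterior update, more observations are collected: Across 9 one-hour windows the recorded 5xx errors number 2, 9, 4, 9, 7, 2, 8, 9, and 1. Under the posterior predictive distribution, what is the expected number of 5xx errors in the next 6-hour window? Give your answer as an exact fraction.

Total count: 12 + 4 + 44 + 7 + 12 + 36 = 115.
Total exposure: 4 + 2 + 6.5 + 1 + 3.5 + 6.5 = 23.5 hours.
After the first batch: Gamma(23 + 115, 13 + 23.5) = Gamma(138, 73/2).
Total count: 2 + 9 + 4 + 9 + 7 + 2 + 8 + 9 + 1 = 51.
Total exposure: 9 hours.
After the second batch: Gamma(138 + 51, 73/2 + 9) = Gamma(189, 91/2).
Predictive mean over a 6-hour window = T·E[λ|data] = 6·189/(91/2) = 324/13.

324/13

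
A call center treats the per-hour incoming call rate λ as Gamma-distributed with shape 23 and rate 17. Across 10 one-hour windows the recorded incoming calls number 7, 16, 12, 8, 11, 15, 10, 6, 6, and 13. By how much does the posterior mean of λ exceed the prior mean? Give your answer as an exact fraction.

1538/459

Total count: 7 + 16 + 12 + 8 + 11 + 15 + 10 + 6 + 6 + 13 = 104.
Total exposure: 10 hours.
Gamma(α, β) with Poisson data over total exposure Σt gives posterior Gamma(α+Σx, β+Σt) = Gamma(127, 27).
Posterior mean = 127/27 = 127/27; prior mean = 23/17 = 23/17. Difference = 127/27 − 23/17 = 1538/459.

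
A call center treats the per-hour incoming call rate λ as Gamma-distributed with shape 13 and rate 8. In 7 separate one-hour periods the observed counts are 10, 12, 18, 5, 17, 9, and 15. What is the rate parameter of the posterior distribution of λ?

Total count: 10 + 12 + 18 + 5 + 17 + 9 + 15 = 86.
Total exposure: 7 hours.
Conjugate update: add total count to the shape and total exposure to the rate, giving Gamma(99, 15).

15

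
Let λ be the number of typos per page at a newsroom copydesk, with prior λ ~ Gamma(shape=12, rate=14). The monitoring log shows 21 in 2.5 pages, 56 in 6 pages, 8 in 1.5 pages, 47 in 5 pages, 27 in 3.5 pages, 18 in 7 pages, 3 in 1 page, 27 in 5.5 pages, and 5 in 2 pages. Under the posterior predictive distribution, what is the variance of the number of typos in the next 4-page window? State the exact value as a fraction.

182/9

Total count: 21 + 56 + 8 + 47 + 27 + 18 + 3 + 27 + 5 = 212.
Total exposure: 2.5 + 6 + 1.5 + 5 + 3.5 + 7 + 1 + 5.5 + 2 = 34 pages.
The Gamma prior is conjugate for the Poisson rate, so λ | data ~ Gamma(12+212, 14+34) = Gamma(224, 48).
The posterior predictive for a window of length T is Negative Binomial with variance T·α'·(β'+T)/β'² = 4·224·52/2304 = 182/9.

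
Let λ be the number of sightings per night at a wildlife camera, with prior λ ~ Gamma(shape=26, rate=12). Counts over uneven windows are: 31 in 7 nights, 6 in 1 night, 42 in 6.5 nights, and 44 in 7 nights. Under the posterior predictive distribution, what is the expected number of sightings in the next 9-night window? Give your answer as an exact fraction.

Total count: 31 + 6 + 42 + 44 = 123.
Total exposure: 7 + 1 + 6.5 + 7 = 21.5 nights.
Posterior: α' = 26 + 123 = 149, β' = 12 + 21.5 = 67/2.
Predictive mean over a 9-night window = T·E[λ|data] = 9·149/(67/2) = 2682/67.

2682/67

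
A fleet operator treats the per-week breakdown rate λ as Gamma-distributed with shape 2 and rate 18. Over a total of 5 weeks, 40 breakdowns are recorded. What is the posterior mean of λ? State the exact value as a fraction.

42/23

Total count 40 over total exposure 5 weeks.
Conjugate update: add total count to the shape and total exposure to the rate, giving Gamma(42, 23).
Posterior mean = α'/β' = 42/23.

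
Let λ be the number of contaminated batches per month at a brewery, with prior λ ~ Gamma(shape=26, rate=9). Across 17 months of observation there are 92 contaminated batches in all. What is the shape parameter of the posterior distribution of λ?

Total count 92 over total exposure 17 months.
Posterior: α' = 26 + 92 = 118, β' = 9 + 17 = 26.

118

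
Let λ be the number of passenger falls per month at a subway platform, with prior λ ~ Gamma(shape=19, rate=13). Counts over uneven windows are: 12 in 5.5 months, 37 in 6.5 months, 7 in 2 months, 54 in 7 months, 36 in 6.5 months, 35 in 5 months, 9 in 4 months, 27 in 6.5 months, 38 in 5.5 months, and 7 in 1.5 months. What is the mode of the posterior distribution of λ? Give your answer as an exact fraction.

40/9

Total count: 12 + 37 + 7 + 54 + 36 + 35 + 9 + 27 + 38 + 7 = 262.
Total exposure: 5.5 + 6.5 + 2 + 7 + 6.5 + 5 + 4 + 6.5 + 5.5 + 1.5 = 50 months.
Posterior: α' = 19 + 262 = 281, β' = 13 + 50 = 63.
Posterior mode = (α'−1)/β' = 280/63 = 40/9.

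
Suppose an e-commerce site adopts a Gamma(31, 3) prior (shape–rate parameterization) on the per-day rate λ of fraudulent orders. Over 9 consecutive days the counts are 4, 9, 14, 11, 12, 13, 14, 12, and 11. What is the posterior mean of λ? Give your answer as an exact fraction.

131/12

Total count: 4 + 9 + 14 + 11 + 12 + 13 + 14 + 12 + 11 = 100.
Total exposure: 9 days.
Gamma(α, β) with Poisson data over total exposure Σt gives posterior Gamma(α+Σx, β+Σt) = Gamma(131, 12).
Posterior mean = α'/β' = 131/12.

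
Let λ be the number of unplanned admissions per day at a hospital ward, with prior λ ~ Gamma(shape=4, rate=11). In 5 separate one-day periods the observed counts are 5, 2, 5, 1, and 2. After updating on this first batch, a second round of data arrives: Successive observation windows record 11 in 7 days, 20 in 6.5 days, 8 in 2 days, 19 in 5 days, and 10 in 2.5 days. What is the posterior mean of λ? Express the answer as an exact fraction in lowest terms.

29/13

Total count: 5 + 2 + 5 + 1 + 2 = 15.
Total exposure: 5 days.
After the first batch: Gamma(4 + 15, 11 + 5) = Gamma(19, 16).
Total count: 11 + 20 + 8 + 19 + 10 = 68.
Total exposure: 7 + 6.5 + 2 + 5 + 2.5 = 23 days.
After the second batch: Gamma(19 + 68, 16 + 23) = Gamma(87, 39).
Posterior mean = α'/β' = 87/39 = 29/13.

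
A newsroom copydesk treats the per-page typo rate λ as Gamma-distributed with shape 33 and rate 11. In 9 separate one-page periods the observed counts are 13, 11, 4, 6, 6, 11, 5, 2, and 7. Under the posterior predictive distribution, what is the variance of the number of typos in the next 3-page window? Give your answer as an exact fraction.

Total count: 13 + 11 + 4 + 6 + 6 + 11 + 5 + 2 + 7 = 65.
Total exposure: 9 pages.
By Gamma–Poisson conjugacy, the posterior is Gamma(α + Σx, β + Σt) = Gamma(33 + 65, 11 + 9) = Gamma(98, 20).
The posterior predictive for a window of length T is Negative Binomial with variance T·α'·(β'+T)/β'² = 3·98·23/400 = 3381/200.

3381/200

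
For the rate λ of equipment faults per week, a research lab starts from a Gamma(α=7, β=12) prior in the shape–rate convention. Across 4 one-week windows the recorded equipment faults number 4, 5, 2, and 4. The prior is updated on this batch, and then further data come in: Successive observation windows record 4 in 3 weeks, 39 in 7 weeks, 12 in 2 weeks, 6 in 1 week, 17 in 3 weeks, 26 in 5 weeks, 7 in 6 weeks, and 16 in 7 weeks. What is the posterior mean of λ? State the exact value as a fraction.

149/50

Total count: 4 + 5 + 2 + 4 = 15.
Total exposure: 4 weeks.
After the first batch: Gamma(7 + 15, 12 + 4) = Gamma(22, 16).
Total count: 4 + 39 + 12 + 6 + 17 + 26 + 7 + 16 = 127.
Total exposure: 3 + 7 + 2 + 1 + 3 + 5 + 6 + 7 = 34 weeks.
After the second batch: Gamma(22 + 127, 16 + 34) = Gamma(149, 50).
Posterior mean = α'/β' = 149/50.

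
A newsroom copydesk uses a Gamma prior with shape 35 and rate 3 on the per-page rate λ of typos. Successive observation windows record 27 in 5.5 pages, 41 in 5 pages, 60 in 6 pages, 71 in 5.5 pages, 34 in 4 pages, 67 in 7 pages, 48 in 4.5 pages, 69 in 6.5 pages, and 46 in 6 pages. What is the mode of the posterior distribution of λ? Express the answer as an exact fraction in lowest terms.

497/53

Total count: 27 + 41 + 60 + 71 + 34 + 67 + 48 + 69 + 46 = 463.
Total exposure: 5.5 + 5 + 6 + 5.5 + 4 + 7 + 4.5 + 6.5 + 6 = 50 pages.
Conjugate update: add total count to the shape and total exposure to the rate, giving Gamma(498, 53).
Posterior mode = (α'−1)/β' = 497/53.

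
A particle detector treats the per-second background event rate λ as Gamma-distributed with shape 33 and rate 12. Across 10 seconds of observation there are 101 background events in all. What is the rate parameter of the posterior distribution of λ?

22

Total count 101 over total exposure 10 seconds.
The Gamma prior is conjugate for the Poisson rate, so λ | data ~ Gamma(33+101, 12+10) = Gamma(134, 22).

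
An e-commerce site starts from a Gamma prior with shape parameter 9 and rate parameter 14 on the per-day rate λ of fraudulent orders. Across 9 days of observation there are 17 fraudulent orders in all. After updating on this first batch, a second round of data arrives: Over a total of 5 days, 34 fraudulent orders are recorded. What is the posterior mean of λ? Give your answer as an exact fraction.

Total count 17 over total exposure 9 days.
After the first batch: Gamma(9 + 17, 14 + 9) = Gamma(26, 23).
Total count 34 over total exposure 5 days.
After the second batch: Gamma(26 + 34, 23 + 5) = Gamma(60, 28).
Posterior mean = α'/β' = 60/28 = 15/7.

15/7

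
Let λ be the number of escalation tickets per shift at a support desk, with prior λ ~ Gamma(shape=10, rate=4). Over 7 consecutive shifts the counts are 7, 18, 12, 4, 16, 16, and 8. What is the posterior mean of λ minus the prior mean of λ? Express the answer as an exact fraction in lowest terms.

127/22

Total count: 7 + 18 + 12 + 4 + 16 + 16 + 8 = 81.
Total exposure: 7 shifts.
Gamma(α, β) with Poisson data over total exposure Σt gives posterior Gamma(α+Σx, β+Σt) = Gamma(91, 11).
Posterior mean = 91/11 = 91/11; prior mean = 10/4 = 5/2. Difference = 91/11 − 5/2 = 127/22.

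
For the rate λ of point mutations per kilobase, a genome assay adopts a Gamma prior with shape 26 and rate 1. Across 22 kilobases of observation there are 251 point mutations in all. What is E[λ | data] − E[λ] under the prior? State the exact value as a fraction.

Total count 251 over total exposure 22 kilobases.
Conjugate update: add total count to the shape and total exposure to the rate, giving Gamma(277, 23).
Posterior mean = 277/23 = 277/23; prior mean = 26/1 = 26. Difference = 277/23 − 26 = -321/23.

-321/23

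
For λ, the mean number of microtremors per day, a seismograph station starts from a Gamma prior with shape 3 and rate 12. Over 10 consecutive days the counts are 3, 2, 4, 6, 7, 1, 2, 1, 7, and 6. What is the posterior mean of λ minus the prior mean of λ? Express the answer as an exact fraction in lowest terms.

Total count: 3 + 2 + 4 + 6 + 7 + 1 + 2 + 1 + 7 + 6 = 39.
Total exposure: 10 days.
By Gamma–Poisson conjugacy, the posterior is Gamma(α + Σx, β + Σt) = Gamma(3 + 39, 12 + 10) = Gamma(42, 22).
Posterior mean = 42/22 = 21/11; prior mean = 3/12 = 1/4. Difference = 21/11 − 1/4 = 73/44.

73/44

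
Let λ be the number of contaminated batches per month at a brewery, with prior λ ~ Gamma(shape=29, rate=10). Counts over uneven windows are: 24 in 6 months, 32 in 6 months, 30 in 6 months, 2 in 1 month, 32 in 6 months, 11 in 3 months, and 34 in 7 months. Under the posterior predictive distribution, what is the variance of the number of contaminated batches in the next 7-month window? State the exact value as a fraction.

Total count: 24 + 32 + 30 + 2 + 32 + 11 + 34 = 165.
Total exposure: 6 + 6 + 6 + 1 + 6 + 3 + 7 = 35 months.
Posterior: α' = 29 + 165 = 194, β' = 10 + 35 = 45.
The posterior predictive for a window of length T is Negative Binomial with variance T·α'·(β'+T)/β'² = 7·194·52/2025 = 70616/2025.

70616/2025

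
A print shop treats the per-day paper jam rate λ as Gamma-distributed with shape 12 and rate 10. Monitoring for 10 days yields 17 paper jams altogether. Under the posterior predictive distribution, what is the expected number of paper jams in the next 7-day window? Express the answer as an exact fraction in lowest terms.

Total count 17 over total exposure 10 days.
The Gamma prior is conjugate for the Poisson rate, so λ | data ~ Gamma(12+17, 10+10) = Gamma(29, 20).
Predictive mean over a 7-day window = T·E[λ|data] = 7·29/20 = 203/20.

203/20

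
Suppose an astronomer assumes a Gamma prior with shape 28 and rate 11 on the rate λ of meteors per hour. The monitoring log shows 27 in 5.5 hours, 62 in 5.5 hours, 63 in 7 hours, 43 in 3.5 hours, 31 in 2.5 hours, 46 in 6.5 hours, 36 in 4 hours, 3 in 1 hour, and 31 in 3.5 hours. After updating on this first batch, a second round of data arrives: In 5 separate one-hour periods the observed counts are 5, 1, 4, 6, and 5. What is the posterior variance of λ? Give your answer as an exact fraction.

Total count: 27 + 62 + 63 + 43 + 31 + 46 + 36 + 3 + 31 = 342.
Total exposure: 5.5 + 5.5 + 7 + 3.5 + 2.5 + 6.5 + 4 + 1 + 3.5 = 39 hours.
After the first batch: Gamma(28 + 342, 11 + 39) = Gamma(370, 50).
Total count: 5 + 1 + 4 + 6 + 5 = 21.
Total exposure: 5 hours.
After the second batch: Gamma(370 + 21, 50 + 5) = Gamma(391, 55).
Posterior variance = α'/β'² = 391/3025.

391/3025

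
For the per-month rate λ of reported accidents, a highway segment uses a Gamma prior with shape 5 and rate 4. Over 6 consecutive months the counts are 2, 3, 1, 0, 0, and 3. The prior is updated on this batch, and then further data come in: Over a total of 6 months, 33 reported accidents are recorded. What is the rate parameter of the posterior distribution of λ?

Total count: 2 + 3 + 1 + 0 + 0 + 3 = 9.
Total exposure: 6 months.
After the first batch: Gamma(5 + 9, 4 + 6) = Gamma(14, 10).
Total count 33 over total exposure 6 months.
After the second batch: Gamma(14 + 33, 10 + 6) = Gamma(47, 16).

16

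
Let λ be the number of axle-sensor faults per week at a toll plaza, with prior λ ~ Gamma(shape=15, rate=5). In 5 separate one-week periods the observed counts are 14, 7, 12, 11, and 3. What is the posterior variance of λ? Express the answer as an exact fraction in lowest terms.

31/50

Total count: 14 + 7 + 12 + 11 + 3 = 47.
Total exposure: 5 weeks.
Conjugate update: add total count to the shape and total exposure to the rate, giving Gamma(62, 10).
Posterior variance = α'/β'² = 62/100 = 31/50.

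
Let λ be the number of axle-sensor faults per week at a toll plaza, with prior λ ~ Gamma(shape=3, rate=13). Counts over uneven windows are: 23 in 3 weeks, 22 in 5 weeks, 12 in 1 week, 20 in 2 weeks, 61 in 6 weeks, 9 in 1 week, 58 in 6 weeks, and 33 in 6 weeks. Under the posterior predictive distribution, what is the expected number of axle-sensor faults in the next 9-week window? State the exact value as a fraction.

2169/43

Total count: 23 + 22 + 12 + 20 + 61 + 9 + 58 + 33 = 238.
Total exposure: 3 + 5 + 1 + 2 + 6 + 1 + 6 + 6 = 30 weeks.
By Gamma–Poisson conjugacy, the posterior is Gamma(α + Σx, β + Σt) = Gamma(3 + 238, 13 + 30) = Gamma(241, 43).
Predictive mean over a 9-week window = T·E[λ|data] = 9·241/43 = 2169/43.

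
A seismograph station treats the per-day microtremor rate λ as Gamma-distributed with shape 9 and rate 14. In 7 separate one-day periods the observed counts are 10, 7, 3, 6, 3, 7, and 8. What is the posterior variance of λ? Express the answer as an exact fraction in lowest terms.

Total count: 10 + 7 + 3 + 6 + 3 + 7 + 8 = 44.
Total exposure: 7 days.
Conjugate update: add total count to the shape and total exposure to the rate, giving Gamma(53, 21).
Posterior variance = α'/β'² = 53/441.

53/441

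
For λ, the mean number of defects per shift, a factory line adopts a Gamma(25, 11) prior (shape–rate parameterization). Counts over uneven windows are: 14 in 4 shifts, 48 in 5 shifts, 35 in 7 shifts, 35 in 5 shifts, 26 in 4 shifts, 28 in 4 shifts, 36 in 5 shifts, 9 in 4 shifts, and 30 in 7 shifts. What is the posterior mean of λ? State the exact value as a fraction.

143/28

Total count: 14 + 48 + 35 + 35 + 26 + 28 + 36 + 9 + 30 = 261.
Total exposure: 4 + 5 + 7 + 5 + 4 + 4 + 5 + 4 + 7 = 45 shifts.
Conjugate update: add total count to the shape and total exposure to the rate, giving Gamma(286, 56).
Posterior mean = α'/β' = 286/56 = 143/28.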